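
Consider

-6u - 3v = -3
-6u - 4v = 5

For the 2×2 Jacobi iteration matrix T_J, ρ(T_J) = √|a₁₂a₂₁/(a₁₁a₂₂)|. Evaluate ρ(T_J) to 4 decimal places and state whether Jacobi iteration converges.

0.8660

a₁₂a₂₁/(a₁₁a₂₂) = (-3)·(-6) / ((-6)·(-4)) = 0.750000
ρ = √|0.750000| = √0.750000 = 0.8660
ρ < 1, so Jacobi converges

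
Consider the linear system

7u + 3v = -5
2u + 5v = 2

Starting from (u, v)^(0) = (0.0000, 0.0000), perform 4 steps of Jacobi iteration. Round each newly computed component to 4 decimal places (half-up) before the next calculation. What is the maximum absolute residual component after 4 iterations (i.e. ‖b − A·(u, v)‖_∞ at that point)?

Iteration 1:
  u = (-5 - (3)·0.0000) / (7) = -0.7143
  v = (2 - (2)·0.0000) / (5) = 0.4000
Iteration 2:
  u = (-5 - (3)·0.4000) / (7) = -0.8857
  v = (2 - (2)·-0.7143) / (5) = 0.6857
Iteration 3:
  u = (-5 - (3)·0.6857) / (7) = -1.0082
  v = (2 - (2)·-0.8857) / (5) = 0.7543
Iteration 4:
  u = (-5 - (3)·0.7543) / (7) = -1.0376
  v = (2 - (2)·-1.0082) / (5) = 0.8033
Residual b − A·x = (-0.1467, 0.0587); ∞-norm = 0.1467

0.1467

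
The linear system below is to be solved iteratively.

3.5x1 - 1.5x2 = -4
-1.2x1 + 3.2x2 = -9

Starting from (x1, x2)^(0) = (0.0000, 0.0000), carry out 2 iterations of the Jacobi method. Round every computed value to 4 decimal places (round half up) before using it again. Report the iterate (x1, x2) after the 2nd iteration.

Iteration 1:
  x1 = (-4 - (-1.5)·0.0000) / (3.5) = -1.1429
  x2 = (-9 - (-1.2)·0.0000) / (3.2) = -2.8125
Iteration 2:
  x1 = (-4 - (-1.5)·-2.8125) / (3.5) = -2.3482
  x2 = (-9 - (-1.2)·-1.1429) / (3.2) = -3.2411

(-2.3482, -3.2411)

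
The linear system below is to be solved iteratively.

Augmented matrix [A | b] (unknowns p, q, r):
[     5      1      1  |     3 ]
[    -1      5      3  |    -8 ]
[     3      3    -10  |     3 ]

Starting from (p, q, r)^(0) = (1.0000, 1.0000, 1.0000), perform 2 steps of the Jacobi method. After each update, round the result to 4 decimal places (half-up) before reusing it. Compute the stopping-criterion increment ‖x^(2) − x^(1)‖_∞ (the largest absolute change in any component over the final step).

1.1400

Iteration 1:
  p = (3 - (1)·1.0000 - (1)·1.0000) / (5) = 0.2000
  q = (-8 - (-1)·1.0000 - (3)·1.0000) / (5) = -2.0000
  r = (3 - (3)·1.0000 - (3)·1.0000) / (-10) = 0.3000
Iteration 2:
  p = (3 - (1)·-2.0000 - (1)·0.3000) / (5) = 0.9400
  q = (-8 - (-1)·0.2000 - (3)·0.3000) / (5) = -1.7400
  r = (3 - (3)·0.2000 - (3)·-2.0000) / (-10) = -0.8400
Change: (0.7400, 0.2600, -1.1400) → max |·| = 1.1400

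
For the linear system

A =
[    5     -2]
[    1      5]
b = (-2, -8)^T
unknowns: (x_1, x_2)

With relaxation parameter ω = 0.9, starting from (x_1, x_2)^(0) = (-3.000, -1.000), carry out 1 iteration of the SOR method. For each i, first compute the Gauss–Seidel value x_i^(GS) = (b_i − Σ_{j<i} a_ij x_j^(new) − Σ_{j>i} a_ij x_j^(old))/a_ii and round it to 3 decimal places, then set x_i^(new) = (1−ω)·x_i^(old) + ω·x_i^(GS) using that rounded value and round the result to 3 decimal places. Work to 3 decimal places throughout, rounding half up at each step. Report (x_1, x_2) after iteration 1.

(-1.020, -1.356)

Iteration 1:
  x_1: GS value = (-2 - (-2)·-1.000) / (5) = -0.800;  x_1 ← (1−ω)·-3.000 + ω·-0.800 = -1.020
  x_2: GS value = (-8 - (1)·-1.020) / (5) = -1.396;  x_2 ← (1−ω)·-1.000 + ω·-1.396 = -1.356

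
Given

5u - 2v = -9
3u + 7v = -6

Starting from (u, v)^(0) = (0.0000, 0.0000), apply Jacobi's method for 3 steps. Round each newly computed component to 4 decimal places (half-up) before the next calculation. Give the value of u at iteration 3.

Iteration 1:
  u = (-9 - (-2)·0.0000) / (5) = -1.8000
  v = (-6 - (3)·0.0000) / (7) = -0.8571
Iteration 2:
  u = (-9 - (-2)·-0.8571) / (5) = -2.1428
  v = (-6 - (3)·-1.8000) / (7) = -0.0857
Iteration 3:
  u = (-9 - (-2)·-0.0857) / (5) = -1.8343
  v = (-6 - (3)·-2.1428) / (7) = 0.0612

-1.8343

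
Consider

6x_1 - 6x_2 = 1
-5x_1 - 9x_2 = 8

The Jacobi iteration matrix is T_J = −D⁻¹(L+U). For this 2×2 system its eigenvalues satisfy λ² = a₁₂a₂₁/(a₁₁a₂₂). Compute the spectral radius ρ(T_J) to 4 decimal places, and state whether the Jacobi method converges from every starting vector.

a₁₂a₂₁/(a₁₁a₂₂) = (-6)·(-5) / ((6)·(-9)) = -0.555556
ρ = √|-0.555556| = √0.555556 = 0.7454
ρ < 1, so Jacobi converges

0.7454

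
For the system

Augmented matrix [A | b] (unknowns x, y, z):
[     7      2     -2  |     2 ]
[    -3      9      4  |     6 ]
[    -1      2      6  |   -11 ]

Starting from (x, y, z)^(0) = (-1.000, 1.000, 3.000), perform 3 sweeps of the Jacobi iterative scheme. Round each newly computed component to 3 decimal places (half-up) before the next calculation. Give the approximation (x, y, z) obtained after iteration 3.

Iteration 1:
  x = (2 - (2)·1.000 - (-2)·3.000) / (7) = 0.857
  y = (6 - (-3)·-1.000 - (4)·3.000) / (9) = -1.000
  z = (-11 - (-1)·-1.000 - (2)·1.000) / (6) = -2.333
Iteration 2:
  x = (2 - (2)·-1.000 - (-2)·-2.333) / (7) = -0.095
  y = (6 - (-3)·0.857 - (4)·-2.333) / (9) = 1.989
  z = (-11 - (-1)·0.857 - (2)·-1.000) / (6) = -1.357
Iteration 3:
  x = (2 - (2)·1.989 - (-2)·-1.357) / (7) = -0.670
  y = (6 - (-3)·-0.095 - (4)·-1.357) / (9) = 1.238
  z = (-11 - (-1)·-0.095 - (2)·1.989) / (6) = -2.512

(-0.670, 1.238, -2.512)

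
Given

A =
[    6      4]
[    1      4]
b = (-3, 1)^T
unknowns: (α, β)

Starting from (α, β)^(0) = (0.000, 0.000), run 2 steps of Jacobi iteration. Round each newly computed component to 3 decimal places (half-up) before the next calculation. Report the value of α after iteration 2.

Iteration 1:
  α = (-3 - (4)·0.000) / (6) = -0.500
  β = (1 - (1)·0.000) / (4) = 0.250
Iteration 2:
  α = (-3 - (4)·0.250) / (6) = -0.667
  β = (1 - (1)·-0.500) / (4) = 0.375

-0.667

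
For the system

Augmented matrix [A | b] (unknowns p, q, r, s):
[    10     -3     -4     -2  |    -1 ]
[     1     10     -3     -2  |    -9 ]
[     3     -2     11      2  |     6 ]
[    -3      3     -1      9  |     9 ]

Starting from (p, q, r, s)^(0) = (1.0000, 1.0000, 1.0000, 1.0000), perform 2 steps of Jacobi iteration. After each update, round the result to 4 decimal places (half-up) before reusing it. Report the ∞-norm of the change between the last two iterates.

Iteration 1:
  p = (-1 - (-3)·1.0000 - (-4)·1.0000 - (-2)·1.0000) / (10) = 0.8000
  q = (-9 - (1)·1.0000 - (-3)·1.0000 - (-2)·1.0000) / (10) = -0.5000
  r = (6 - (3)·1.0000 - (-2)·1.0000 - (2)·1.0000) / (11) = 0.2727
  s = (9 - (-3)·1.0000 - (3)·1.0000 - (-1)·1.0000) / (9) = 1.1111
Iteration 2:
  p = (-1 - (-3)·-0.5000 - (-4)·0.2727 - (-2)·1.1111) / (10) = 0.0813
  q = (-9 - (1)·0.8000 - (-3)·0.2727 - (-2)·1.1111) / (10) = -0.6760
  r = (6 - (3)·0.8000 - (-2)·-0.5000 - (2)·1.1111) / (11) = 0.0343
  s = (9 - (-3)·0.8000 - (3)·-0.5000 - (-1)·0.2727) / (9) = 1.4636
Change: (-0.7187, -0.1760, -0.2384, 0.3525) → max |·| = 0.7187

0.7187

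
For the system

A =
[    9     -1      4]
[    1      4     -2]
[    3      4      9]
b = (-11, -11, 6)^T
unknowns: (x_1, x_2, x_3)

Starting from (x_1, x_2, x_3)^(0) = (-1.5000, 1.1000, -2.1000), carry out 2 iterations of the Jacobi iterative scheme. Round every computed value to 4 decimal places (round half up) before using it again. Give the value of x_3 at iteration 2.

2.2445

Iteration 1:
  x_1 = (-11 - (-1)·1.1000 - (4)·-2.1000) / (9) = -0.1667
  x_2 = (-11 - (1)·-1.5000 - (-2)·-2.1000) / (4) = -3.4250
  x_3 = (6 - (3)·-1.5000 - (4)·1.1000) / (9) = 0.6778
Iteration 2:
  x_1 = (-11 - (-1)·-3.4250 - (4)·0.6778) / (9) = -1.9040
  x_2 = (-11 - (1)·-0.1667 - (-2)·0.6778) / (4) = -2.3694
  x_3 = (6 - (3)·-0.1667 - (4)·-3.4250) / (9) = 2.2445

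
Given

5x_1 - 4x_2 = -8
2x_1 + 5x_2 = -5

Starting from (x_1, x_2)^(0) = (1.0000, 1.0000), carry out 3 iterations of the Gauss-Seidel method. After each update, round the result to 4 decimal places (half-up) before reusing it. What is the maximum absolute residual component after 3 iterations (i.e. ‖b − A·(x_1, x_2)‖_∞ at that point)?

0.6881

Iteration 1:
  x_1 = (-8 - (-4)·1.0000) / (5) = -0.8000
  x_2 = (-5 - (2)·-0.8000) / (5) = -0.6800
Iteration 2:
  x_1 = (-8 - (-4)·-0.6800) / (5) = -2.1440
  x_2 = (-5 - (2)·-2.1440) / (5) = -0.1424
Iteration 3:
  x_1 = (-8 - (-4)·-0.1424) / (5) = -1.7139
  x_2 = (-5 - (2)·-1.7139) / (5) = -0.3144
Residual b − A·x = (-0.6881, -0.0002); ∞-norm = 0.6881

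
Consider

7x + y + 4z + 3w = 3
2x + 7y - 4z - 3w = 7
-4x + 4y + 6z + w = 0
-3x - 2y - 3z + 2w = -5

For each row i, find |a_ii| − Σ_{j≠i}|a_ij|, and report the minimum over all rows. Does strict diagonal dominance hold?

-6

row 1: |7| − (1+4+3) = -1
row 2: |7| − (2+4+3) = -2
row 3: |6| − (4+4+1) = -3
row 4: |2| − (3+2+3) = -6
minimum over rows = -6 → not strictly diagonally dominant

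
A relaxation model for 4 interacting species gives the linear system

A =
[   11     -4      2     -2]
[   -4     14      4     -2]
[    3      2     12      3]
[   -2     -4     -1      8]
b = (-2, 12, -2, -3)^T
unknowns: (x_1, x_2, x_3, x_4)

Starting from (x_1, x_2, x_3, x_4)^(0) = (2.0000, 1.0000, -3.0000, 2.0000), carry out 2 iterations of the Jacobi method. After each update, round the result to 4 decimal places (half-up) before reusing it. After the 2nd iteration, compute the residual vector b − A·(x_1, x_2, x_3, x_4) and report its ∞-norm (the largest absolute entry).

3.6407

Iteration 1:
  x_1 = (-2 - (-4)·1.0000 - (2)·-3.0000 - (-2)·2.0000) / (11) = 1.0909
  x_2 = (12 - (-4)·2.0000 - (4)·-3.0000 - (-2)·2.0000) / (14) = 2.5714
  x_3 = (-2 - (3)·2.0000 - (2)·1.0000 - (3)·2.0000) / (12) = -1.3333
  x_4 = (-3 - (-2)·2.0000 - (-4)·1.0000 - (-1)·-3.0000) / (8) = 0.2500
Iteration 2:
  x_1 = (-2 - (-4)·2.5714 - (2)·-1.3333 - (-2)·0.2500) / (11) = 1.0411
  x_2 = (12 - (-4)·1.0909 - (4)·-1.3333 - (-2)·0.2500) / (14) = 1.5855
  x_3 = (-2 - (3)·1.0909 - (2)·2.5714 - (3)·0.2500) / (12) = -0.9305
  x_4 = (-3 - (-2)·1.0909 - (-4)·2.5714 - (-1)·-1.3333) / (8) = 1.0168
Residual b − A·x = (-3.2155, -0.2770, -0.1787, -3.6407); ∞-norm = 3.6407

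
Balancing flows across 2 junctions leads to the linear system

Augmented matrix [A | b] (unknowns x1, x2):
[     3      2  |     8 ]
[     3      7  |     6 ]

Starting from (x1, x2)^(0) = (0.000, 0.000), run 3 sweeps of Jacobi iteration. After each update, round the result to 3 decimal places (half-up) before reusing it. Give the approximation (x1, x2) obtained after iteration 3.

Iteration 1:
  x1 = (8 - (2)·0.000) / (3) = 2.667
  x2 = (6 - (3)·0.000) / (7) = 0.857
Iteration 2:
  x1 = (8 - (2)·0.857) / (3) = 2.095
  x2 = (6 - (3)·2.667) / (7) = -0.286
Iteration 3:
  x1 = (8 - (2)·-0.286) / (3) = 2.857
  x2 = (6 - (3)·2.095) / (7) = -0.041

(2.857, -0.041)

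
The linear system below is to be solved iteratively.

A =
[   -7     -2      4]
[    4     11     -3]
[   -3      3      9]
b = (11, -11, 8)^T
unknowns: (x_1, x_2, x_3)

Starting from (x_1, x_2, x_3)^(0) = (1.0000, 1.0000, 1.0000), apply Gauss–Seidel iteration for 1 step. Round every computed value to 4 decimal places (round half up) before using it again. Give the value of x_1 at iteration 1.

-1.2857

Iteration 1:
  x_1 = (11 - (-2)·1.0000 - (4)·1.0000) / (-7) = -1.2857
  x_2 = (-11 - (4)·-1.2857 - (-3)·1.0000) / (11) = -0.2597
  x_3 = (8 - (-3)·-1.2857 - (3)·-0.2597) / (9) = 0.5469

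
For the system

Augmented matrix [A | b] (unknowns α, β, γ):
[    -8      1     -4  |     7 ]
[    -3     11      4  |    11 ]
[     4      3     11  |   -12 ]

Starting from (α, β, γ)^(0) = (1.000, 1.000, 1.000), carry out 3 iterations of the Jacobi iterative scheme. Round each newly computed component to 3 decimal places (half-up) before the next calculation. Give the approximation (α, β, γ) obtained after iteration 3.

(-0.272, 1.349, -1.479)

Iteration 1:
  α = (7 - (1)·1.000 - (-4)·1.000) / (-8) = -1.250
  β = (11 - (-3)·1.000 - (4)·1.000) / (11) = 0.909
  γ = (-12 - (4)·1.000 - (3)·1.000) / (11) = -1.727
Iteration 2:
  α = (7 - (1)·0.909 - (-4)·-1.727) / (-8) = 0.102
  β = (11 - (-3)·-1.250 - (4)·-1.727) / (11) = 1.287
  γ = (-12 - (4)·-1.250 - (3)·0.909) / (11) = -0.884
Iteration 3:
  α = (7 - (1)·1.287 - (-4)·-0.884) / (-8) = -0.272
  β = (11 - (-3)·0.102 - (4)·-0.884) / (11) = 1.349
  γ = (-12 - (4)·0.102 - (3)·1.287) / (11) = -1.479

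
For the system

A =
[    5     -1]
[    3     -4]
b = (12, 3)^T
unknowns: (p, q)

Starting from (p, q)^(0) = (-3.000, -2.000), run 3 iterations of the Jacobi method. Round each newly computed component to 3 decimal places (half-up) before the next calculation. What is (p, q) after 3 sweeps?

(2.550, 0.600)

Iteration 1:
  p = (12 - (-1)·-2.000) / (5) = 2.000
  q = (3 - (3)·-3.000) / (-4) = -3.000
Iteration 2:
  p = (12 - (-1)·-3.000) / (5) = 1.800
  q = (3 - (3)·2.000) / (-4) = 0.750
Iteration 3:
  p = (12 - (-1)·0.750) / (5) = 2.550
  q = (3 - (3)·1.800) / (-4) = 0.600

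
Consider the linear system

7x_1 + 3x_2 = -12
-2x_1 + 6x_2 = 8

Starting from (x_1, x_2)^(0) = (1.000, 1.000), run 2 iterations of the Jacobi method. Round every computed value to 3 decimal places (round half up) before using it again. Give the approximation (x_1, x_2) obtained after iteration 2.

(-2.429, 0.619)

Iteration 1:
  x_1 = (-12 - (3)·1.000) / (7) = -2.143
  x_2 = (8 - (-2)·1.000) / (6) = 1.667
Iteration 2:
  x_1 = (-12 - (3)·1.667) / (7) = -2.429
  x_2 = (8 - (-2)·-2.143) / (6) = 0.619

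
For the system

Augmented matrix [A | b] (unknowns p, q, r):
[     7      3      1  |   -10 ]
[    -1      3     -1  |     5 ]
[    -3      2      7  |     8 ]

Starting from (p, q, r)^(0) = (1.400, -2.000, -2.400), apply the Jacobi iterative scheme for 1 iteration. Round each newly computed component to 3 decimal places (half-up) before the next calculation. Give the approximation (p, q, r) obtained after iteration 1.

(-0.229, 1.333, 2.314)

Iteration 1:
  p = (-10 - (3)·-2.000 - (1)·-2.400) / (7) = -0.229
  q = (5 - (-1)·1.400 - (-1)·-2.400) / (3) = 1.333
  r = (8 - (-3)·1.400 - (2)·-2.000) / (7) = 2.314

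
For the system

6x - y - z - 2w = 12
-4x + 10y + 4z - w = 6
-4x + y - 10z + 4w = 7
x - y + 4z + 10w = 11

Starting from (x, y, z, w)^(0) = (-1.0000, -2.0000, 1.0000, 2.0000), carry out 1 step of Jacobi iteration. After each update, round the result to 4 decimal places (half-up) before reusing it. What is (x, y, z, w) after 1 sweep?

(2.5000, 0.0000, 0.3000, 0.6000)

Iteration 1:
  x = (12 - (-1)·-2.0000 - (-1)·1.0000 - (-2)·2.0000) / (6) = 2.5000
  y = (6 - (-4)·-1.0000 - (4)·1.0000 - (-1)·2.0000) / (10) = 0.0000
  z = (7 - (-4)·-1.0000 - (1)·-2.0000 - (4)·2.0000) / (-10) = 0.3000
  w = (11 - (1)·-1.0000 - (-1)·-2.0000 - (4)·1.0000) / (10) = 0.6000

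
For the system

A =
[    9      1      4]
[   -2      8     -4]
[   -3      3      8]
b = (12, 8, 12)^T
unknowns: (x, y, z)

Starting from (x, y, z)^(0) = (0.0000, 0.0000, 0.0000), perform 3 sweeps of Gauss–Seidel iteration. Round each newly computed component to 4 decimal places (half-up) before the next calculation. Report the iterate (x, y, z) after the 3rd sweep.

(0.6847, 1.6660, 1.1320)

Iteration 1:
  x = (12 - (1)·0.0000 - (4)·0.0000) / (9) = 1.3333
  y = (8 - (-2)·1.3333 - (-4)·0.0000) / (8) = 1.3333
  z = (12 - (-3)·1.3333 - (3)·1.3333) / (8) = 1.5000
Iteration 2:
  x = (12 - (1)·1.3333 - (4)·1.5000) / (9) = 0.5185
  y = (8 - (-2)·0.5185 - (-4)·1.5000) / (8) = 1.8796
  z = (12 - (-3)·0.5185 - (3)·1.8796) / (8) = 0.9896
Iteration 3:
  x = (12 - (1)·1.8796 - (4)·0.9896) / (9) = 0.6847
  y = (8 - (-2)·0.6847 - (-4)·0.9896) / (8) = 1.6660
  z = (12 - (-3)·0.6847 - (3)·1.6660) / (8) = 1.1320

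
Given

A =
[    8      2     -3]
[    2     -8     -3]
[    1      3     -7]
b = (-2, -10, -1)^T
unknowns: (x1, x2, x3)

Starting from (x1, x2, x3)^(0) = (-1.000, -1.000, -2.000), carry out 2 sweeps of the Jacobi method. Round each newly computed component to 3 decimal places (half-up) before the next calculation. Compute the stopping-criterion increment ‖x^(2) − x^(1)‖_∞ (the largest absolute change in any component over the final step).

1.215

Iteration 1:
  x1 = (-2 - (2)·-1.000 - (-3)·-2.000) / (8) = -0.750
  x2 = (-10 - (2)·-1.000 - (-3)·-2.000) / (-8) = 1.750
  x3 = (-1 - (1)·-1.000 - (3)·-1.000) / (-7) = -0.429
Iteration 2:
  x1 = (-2 - (2)·1.750 - (-3)·-0.429) / (8) = -0.848
  x2 = (-10 - (2)·-0.750 - (-3)·-0.429) / (-8) = 1.223
  x3 = (-1 - (1)·-0.750 - (3)·1.750) / (-7) = 0.786
Change: (-0.098, -0.527, 1.215) → max |·| = 1.215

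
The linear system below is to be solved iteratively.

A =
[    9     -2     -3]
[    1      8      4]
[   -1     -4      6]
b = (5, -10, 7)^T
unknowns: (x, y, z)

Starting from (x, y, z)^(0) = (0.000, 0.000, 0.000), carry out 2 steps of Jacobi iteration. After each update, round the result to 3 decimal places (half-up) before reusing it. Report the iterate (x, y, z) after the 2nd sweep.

(0.667, -1.903, 0.426)

Iteration 1:
  x = (5 - (-2)·0.000 - (-3)·0.000) / (9) = 0.556
  y = (-10 - (1)·0.000 - (4)·0.000) / (8) = -1.250
  z = (7 - (-1)·0.000 - (-4)·0.000) / (6) = 1.167
Iteration 2:
  x = (5 - (-2)·-1.250 - (-3)·1.167) / (9) = 0.667
  y = (-10 - (1)·0.556 - (4)·1.167) / (8) = -1.903
  z = (7 - (-1)·0.556 - (-4)·-1.250) / (6) = 0.426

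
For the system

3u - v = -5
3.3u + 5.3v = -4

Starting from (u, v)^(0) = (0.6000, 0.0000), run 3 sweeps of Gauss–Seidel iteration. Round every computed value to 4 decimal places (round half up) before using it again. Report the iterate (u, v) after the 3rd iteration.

(-1.5919, 0.2365)

Iteration 1:
  u = (-5 - (-1)·0.0000) / (3) = -1.6667
  v = (-4 - (3.3)·-1.6667) / (5.3) = 0.2830
Iteration 2:
  u = (-5 - (-1)·0.2830) / (3) = -1.5723
  v = (-4 - (3.3)·-1.5723) / (5.3) = 0.2243
Iteration 3:
  u = (-5 - (-1)·0.2243) / (3) = -1.5919
  v = (-4 - (3.3)·-1.5919) / (5.3) = 0.2365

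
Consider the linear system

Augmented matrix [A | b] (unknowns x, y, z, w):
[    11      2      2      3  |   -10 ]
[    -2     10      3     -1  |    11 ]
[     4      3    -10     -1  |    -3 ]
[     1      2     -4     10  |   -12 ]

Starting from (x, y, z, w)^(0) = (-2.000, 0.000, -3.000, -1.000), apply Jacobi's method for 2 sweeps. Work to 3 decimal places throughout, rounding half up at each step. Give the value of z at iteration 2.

Iteration 1:
  x = (-10 - (2)·0.000 - (2)·-3.000 - (3)·-1.000) / (11) = -0.091
  y = (11 - (-2)·-2.000 - (3)·-3.000 - (-1)·-1.000) / (10) = 1.500
  z = (-3 - (4)·-2.000 - (3)·0.000 - (-1)·-1.000) / (-10) = -0.400
  w = (-12 - (1)·-2.000 - (2)·0.000 - (-4)·-3.000) / (10) = -2.200
Iteration 2:
  x = (-10 - (2)·1.500 - (2)·-0.400 - (3)·-2.200) / (11) = -0.509
  y = (11 - (-2)·-0.091 - (3)·-0.400 - (-1)·-2.200) / (10) = 0.982
  z = (-3 - (4)·-0.091 - (3)·1.500 - (-1)·-2.200) / (-10) = 0.934
  w = (-12 - (1)·-0.091 - (2)·1.500 - (-4)·-0.400) / (10) = -1.651

0.934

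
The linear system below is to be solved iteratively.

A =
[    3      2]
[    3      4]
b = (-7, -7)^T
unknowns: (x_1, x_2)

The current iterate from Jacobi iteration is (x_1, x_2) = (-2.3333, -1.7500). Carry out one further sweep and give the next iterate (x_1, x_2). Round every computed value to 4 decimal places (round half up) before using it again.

(-1.1667, 0.0000)

One sweep:
  x_1 = (-7 - (2)·-1.7500) / (3) = -1.1667
  x_2 = (-7 - (3)·-2.3333) / (4) = 0.0000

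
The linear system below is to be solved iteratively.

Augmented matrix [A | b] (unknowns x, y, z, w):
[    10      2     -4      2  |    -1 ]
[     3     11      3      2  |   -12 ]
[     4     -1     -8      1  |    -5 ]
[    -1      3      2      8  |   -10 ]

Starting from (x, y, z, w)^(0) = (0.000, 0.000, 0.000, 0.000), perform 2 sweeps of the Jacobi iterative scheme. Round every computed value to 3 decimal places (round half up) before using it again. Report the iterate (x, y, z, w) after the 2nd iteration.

Iteration 1:
  x = (-1 - (2)·0.000 - (-4)·0.000 - (2)·0.000) / (10) = -0.100
  y = (-12 - (3)·0.000 - (3)·0.000 - (2)·0.000) / (11) = -1.091
  z = (-5 - (4)·0.000 - (-1)·0.000 - (1)·0.000) / (-8) = 0.625
  w = (-10 - (-1)·0.000 - (3)·0.000 - (2)·0.000) / (8) = -1.250
Iteration 2:
  x = (-1 - (2)·-1.091 - (-4)·0.625 - (2)·-1.250) / (10) = 0.618
  y = (-12 - (3)·-0.100 - (3)·0.625 - (2)·-1.250) / (11) = -1.007
  z = (-5 - (4)·-0.100 - (-1)·-1.091 - (1)·-1.250) / (-8) = 0.555
  w = (-10 - (-1)·-0.100 - (3)·-1.091 - (2)·0.625) / (8) = -1.010

(0.618, -1.007, 0.555, -1.010)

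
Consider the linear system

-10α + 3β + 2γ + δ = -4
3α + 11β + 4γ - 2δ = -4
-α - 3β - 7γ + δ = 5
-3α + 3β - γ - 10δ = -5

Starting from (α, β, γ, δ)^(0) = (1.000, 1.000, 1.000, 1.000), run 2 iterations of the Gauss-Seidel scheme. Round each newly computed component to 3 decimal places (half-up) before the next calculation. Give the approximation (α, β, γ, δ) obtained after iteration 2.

(0.081, -0.255, -0.618, 0.461)

Iteration 1:
  α = (-4 - (3)·1.000 - (2)·1.000 - (1)·1.000) / (-10) = 1.000
  β = (-4 - (3)·1.000 - (4)·1.000 - (-2)·1.000) / (11) = -0.818
  γ = (5 - (-1)·1.000 - (-3)·-0.818 - (1)·1.000) / (-7) = -0.364
  δ = (-5 - (-3)·1.000 - (3)·-0.818 - (-1)·-0.364) / (-10) = -0.009
Iteration 2:
  α = (-4 - (3)·-0.818 - (2)·-0.364 - (1)·-0.009) / (-10) = 0.081
  β = (-4 - (3)·0.081 - (4)·-0.364 - (-2)·-0.009) / (11) = -0.255
  γ = (5 - (-1)·0.081 - (-3)·-0.255 - (1)·-0.009) / (-7) = -0.618
  δ = (-5 - (-3)·0.081 - (3)·-0.255 - (-1)·-0.618) / (-10) = 0.461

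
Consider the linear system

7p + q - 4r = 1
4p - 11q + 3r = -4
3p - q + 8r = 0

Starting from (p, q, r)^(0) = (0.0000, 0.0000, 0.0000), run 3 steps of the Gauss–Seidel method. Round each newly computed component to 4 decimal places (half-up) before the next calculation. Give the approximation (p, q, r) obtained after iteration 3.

Iteration 1:
  p = (1 - (1)·0.0000 - (-4)·0.0000) / (7) = 0.1429
  q = (-4 - (4)·0.1429 - (3)·0.0000) / (-11) = 0.4156
  r = (0 - (3)·0.1429 - (-1)·0.4156) / (8) = -0.0016
Iteration 2:
  p = (1 - (1)·0.4156 - (-4)·-0.0016) / (7) = 0.0826
  q = (-4 - (4)·0.0826 - (3)·-0.0016) / (-11) = 0.3932
  r = (0 - (3)·0.0826 - (-1)·0.3932) / (8) = 0.0182
Iteration 3:
  p = (1 - (1)·0.3932 - (-4)·0.0182) / (7) = 0.0971
  q = (-4 - (4)·0.0971 - (3)·0.0182) / (-11) = 0.4039
  r = (0 - (3)·0.0971 - (-1)·0.4039) / (8) = 0.0141

(0.0971, 0.4039, 0.0141)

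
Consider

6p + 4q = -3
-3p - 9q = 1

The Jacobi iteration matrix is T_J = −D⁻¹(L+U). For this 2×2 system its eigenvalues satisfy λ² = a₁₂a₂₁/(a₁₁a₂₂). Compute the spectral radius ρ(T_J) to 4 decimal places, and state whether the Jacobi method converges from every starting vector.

a₁₂a₂₁/(a₁₁a₂₂) = (4)·(-3) / ((6)·(-9)) = 0.222222
ρ = √|0.222222| = √0.222222 = 0.4714
ρ < 1, so Jacobi converges

0.4714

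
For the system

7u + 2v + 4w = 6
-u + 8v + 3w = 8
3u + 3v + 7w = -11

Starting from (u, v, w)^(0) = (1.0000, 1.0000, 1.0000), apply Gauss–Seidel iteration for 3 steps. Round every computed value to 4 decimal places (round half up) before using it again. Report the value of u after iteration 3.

Iteration 1:
  u = (6 - (2)·1.0000 - (4)·1.0000) / (7) = 0.0000
  v = (8 - (-1)·0.0000 - (3)·1.0000) / (8) = 0.6250
  w = (-11 - (3)·0.0000 - (3)·0.6250) / (7) = -1.8393
Iteration 2:
  u = (6 - (2)·0.6250 - (4)·-1.8393) / (7) = 1.7296
  v = (8 - (-1)·1.7296 - (3)·-1.8393) / (8) = 1.9059
  w = (-11 - (3)·1.7296 - (3)·1.9059) / (7) = -3.1295
Iteration 3:
  u = (6 - (2)·1.9059 - (4)·-3.1295) / (7) = 2.1009
  v = (8 - (-1)·2.1009 - (3)·-3.1295) / (8) = 2.4362
  w = (-11 - (3)·2.1009 - (3)·2.4362) / (7) = -3.5159

2.1009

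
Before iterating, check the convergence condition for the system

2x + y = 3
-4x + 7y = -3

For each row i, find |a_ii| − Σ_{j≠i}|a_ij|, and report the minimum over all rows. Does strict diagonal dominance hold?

row 1: |2| − (1) = 1
row 2: |7| − (4) = 3
minimum over rows = 1 → strictly diagonally dominant (convergence guaranteed)

1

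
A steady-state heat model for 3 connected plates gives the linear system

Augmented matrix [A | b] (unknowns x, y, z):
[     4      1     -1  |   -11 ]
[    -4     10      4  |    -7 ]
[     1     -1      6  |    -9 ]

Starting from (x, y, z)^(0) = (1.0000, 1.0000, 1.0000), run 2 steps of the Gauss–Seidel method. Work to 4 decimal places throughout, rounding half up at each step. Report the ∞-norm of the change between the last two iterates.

1.0425

Iteration 1:
  x = (-11 - (1)·1.0000 - (-1)·1.0000) / (4) = -2.7500
  y = (-7 - (-4)·-2.7500 - (4)·1.0000) / (10) = -2.2000
  z = (-9 - (1)·-2.7500 - (-1)·-2.2000) / (6) = -1.4083
Iteration 2:
  x = (-11 - (1)·-2.2000 - (-1)·-1.4083) / (4) = -2.5521
  y = (-7 - (-4)·-2.5521 - (4)·-1.4083) / (10) = -1.1575
  z = (-9 - (1)·-2.5521 - (-1)·-1.1575) / (6) = -1.2676
Change: (0.1979, 1.0425, 0.1407) → max |·| = 1.0425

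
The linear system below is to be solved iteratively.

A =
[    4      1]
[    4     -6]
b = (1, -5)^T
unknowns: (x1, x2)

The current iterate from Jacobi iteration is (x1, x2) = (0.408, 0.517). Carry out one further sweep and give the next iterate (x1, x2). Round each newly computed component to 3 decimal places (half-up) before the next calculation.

One sweep:
  x1 = (1 - (1)·0.517) / (4) = 0.121
  x2 = (-5 - (4)·0.408) / (-6) = 1.105

(0.121, 1.105)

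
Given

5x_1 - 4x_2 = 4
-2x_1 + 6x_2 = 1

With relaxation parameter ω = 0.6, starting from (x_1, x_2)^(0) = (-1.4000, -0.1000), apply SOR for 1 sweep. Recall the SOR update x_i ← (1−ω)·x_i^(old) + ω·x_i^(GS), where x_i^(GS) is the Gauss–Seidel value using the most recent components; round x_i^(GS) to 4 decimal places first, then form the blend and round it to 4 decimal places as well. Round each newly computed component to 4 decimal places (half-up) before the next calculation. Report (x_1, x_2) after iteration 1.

Iteration 1:
  x_1: GS value = (4 - (-4)·-0.1000) / (5) = 0.7200;  x_1 ← (1−ω)·-1.4000 + ω·0.7200 = -0.1280
  x_2: GS value = (1 - (-2)·-0.1280) / (6) = 0.1240;  x_2 ← (1−ω)·-0.1000 + ω·0.1240 = 0.0344

(-0.1280, 0.0344)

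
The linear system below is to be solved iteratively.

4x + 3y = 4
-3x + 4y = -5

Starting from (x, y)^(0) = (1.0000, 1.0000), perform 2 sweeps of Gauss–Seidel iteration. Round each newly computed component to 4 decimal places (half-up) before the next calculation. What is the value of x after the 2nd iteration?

1.7969

Iteration 1:
  x = (4 - (3)·1.0000) / (4) = 0.2500
  y = (-5 - (-3)·0.2500) / (4) = -1.0625
Iteration 2:
  x = (4 - (3)·-1.0625) / (4) = 1.7969
  y = (-5 - (-3)·1.7969) / (4) = 0.0977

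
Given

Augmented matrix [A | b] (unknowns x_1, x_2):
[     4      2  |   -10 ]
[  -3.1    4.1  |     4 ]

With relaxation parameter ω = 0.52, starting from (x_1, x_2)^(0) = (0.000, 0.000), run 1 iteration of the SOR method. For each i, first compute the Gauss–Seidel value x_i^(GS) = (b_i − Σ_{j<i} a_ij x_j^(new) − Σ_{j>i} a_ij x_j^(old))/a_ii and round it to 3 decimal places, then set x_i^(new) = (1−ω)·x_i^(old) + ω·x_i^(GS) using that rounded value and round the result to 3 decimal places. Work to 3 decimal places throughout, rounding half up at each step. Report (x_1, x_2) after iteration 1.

Iteration 1:
  x_1: GS value = (-10 - (2)·0.000) / (4) = -2.500;  x_1 ← (1−ω)·0.000 + ω·-2.500 = -1.300
  x_2: GS value = (4 - (-3.1)·-1.300) / (4.1) = -0.007;  x_2 ← (1−ω)·0.000 + ω·-0.007 = -0.004

(-1.300, -0.004)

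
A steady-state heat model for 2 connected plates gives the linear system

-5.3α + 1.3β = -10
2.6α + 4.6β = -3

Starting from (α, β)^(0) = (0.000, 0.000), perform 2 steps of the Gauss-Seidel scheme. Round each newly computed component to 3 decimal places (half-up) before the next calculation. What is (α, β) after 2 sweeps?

(1.465, -1.480)

Iteration 1:
  α = (-10 - (1.3)·0.000) / (-5.3) = 1.887
  β = (-3 - (2.6)·1.887) / (4.6) = -1.719
Iteration 2:
  α = (-10 - (1.3)·-1.719) / (-5.3) = 1.465
  β = (-3 - (2.6)·1.465) / (4.6) = -1.480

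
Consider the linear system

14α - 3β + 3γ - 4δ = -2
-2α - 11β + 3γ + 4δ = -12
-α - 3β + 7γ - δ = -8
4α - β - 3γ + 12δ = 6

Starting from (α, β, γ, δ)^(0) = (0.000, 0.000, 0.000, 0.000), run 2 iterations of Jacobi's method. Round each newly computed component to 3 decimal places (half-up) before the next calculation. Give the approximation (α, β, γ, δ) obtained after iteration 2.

Iteration 1:
  α = (-2 - (-3)·0.000 - (3)·0.000 - (-4)·0.000) / (14) = -0.143
  β = (-12 - (-2)·0.000 - (3)·0.000 - (4)·0.000) / (-11) = 1.091
  γ = (-8 - (-1)·0.000 - (-3)·0.000 - (-1)·0.000) / (7) = -1.143
  δ = (6 - (4)·0.000 - (-1)·0.000 - (-3)·0.000) / (12) = 0.500
Iteration 2:
  α = (-2 - (-3)·1.091 - (3)·-1.143 - (-4)·0.500) / (14) = 0.479
  β = (-12 - (-2)·-0.143 - (3)·-1.143 - (4)·0.500) / (-11) = 0.987
  γ = (-8 - (-1)·-0.143 - (-3)·1.091 - (-1)·0.500) / (7) = -0.624
  δ = (6 - (4)·-0.143 - (-1)·1.091 - (-3)·-1.143) / (12) = 0.353

(0.479, 0.987, -0.624, 0.353)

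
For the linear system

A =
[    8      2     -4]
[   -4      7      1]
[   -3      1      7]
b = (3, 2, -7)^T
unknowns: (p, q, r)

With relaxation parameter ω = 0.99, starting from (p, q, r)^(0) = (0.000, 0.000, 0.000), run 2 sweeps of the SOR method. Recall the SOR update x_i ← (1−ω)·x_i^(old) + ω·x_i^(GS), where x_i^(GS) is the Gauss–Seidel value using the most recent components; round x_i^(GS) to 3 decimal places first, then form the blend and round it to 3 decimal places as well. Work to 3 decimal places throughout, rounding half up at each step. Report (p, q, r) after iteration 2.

Iteration 1:
  p: GS value = (3 - (2)·0.000 - (-4)·0.000) / (8) = 0.375;  p ← (1−ω)·0.000 + ω·0.375 = 0.371
  q: GS value = (2 - (-4)·0.371 - (1)·0.000) / (7) = 0.498;  q ← (1−ω)·0.000 + ω·0.498 = 0.493
  r: GS value = (-7 - (-3)·0.371 - (1)·0.493) / (7) = -0.911;  r ← (1−ω)·0.000 + ω·-0.911 = -0.902
Iteration 2:
  p: GS value = (3 - (2)·0.493 - (-4)·-0.902) / (8) = -0.199;  p ← (1−ω)·0.371 + ω·-0.199 = -0.193
  q: GS value = (2 - (-4)·-0.193 - (1)·-0.902) / (7) = 0.304;  q ← (1−ω)·0.493 + ω·0.304 = 0.306
  r: GS value = (-7 - (-3)·-0.193 - (1)·0.306) / (7) = -1.126;  r ← (1−ω)·-0.902 + ω·-1.126 = -1.124

(-0.193, 0.306, -1.124)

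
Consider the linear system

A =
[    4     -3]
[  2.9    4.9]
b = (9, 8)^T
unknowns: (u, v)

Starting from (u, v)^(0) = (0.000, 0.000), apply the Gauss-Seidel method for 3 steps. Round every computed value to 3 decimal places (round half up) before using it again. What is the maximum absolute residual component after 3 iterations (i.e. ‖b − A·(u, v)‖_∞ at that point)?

Iteration 1:
  u = (9 - (-3)·0.000) / (4) = 2.250
  v = (8 - (2.9)·2.250) / (4.9) = 0.301
Iteration 2:
  u = (9 - (-3)·0.301) / (4) = 2.476
  v = (8 - (2.9)·2.476) / (4.9) = 0.167
Iteration 3:
  u = (9 - (-3)·0.167) / (4) = 2.375
  v = (8 - (2.9)·2.375) / (4.9) = 0.227
Residual b − A·x = (0.181, 0.000); ∞-norm = 0.181

0.181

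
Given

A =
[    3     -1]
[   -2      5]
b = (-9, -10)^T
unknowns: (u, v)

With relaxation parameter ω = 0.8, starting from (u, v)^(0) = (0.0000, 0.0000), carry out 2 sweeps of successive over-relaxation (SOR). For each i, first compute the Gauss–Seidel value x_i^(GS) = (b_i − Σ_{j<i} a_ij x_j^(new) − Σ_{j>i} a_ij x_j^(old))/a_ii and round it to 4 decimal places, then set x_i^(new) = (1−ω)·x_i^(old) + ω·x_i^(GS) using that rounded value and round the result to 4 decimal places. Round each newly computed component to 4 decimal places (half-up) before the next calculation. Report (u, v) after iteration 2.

(-3.5114, -3.1973)

Iteration 1:
  u: GS value = (-9 - (-1)·0.0000) / (3) = -3.0000;  u ← (1−ω)·0.0000 + ω·-3.0000 = -2.4000
  v: GS value = (-10 - (-2)·-2.4000) / (5) = -2.9600;  v ← (1−ω)·0.0000 + ω·-2.9600 = -2.3680
Iteration 2:
  u: GS value = (-9 - (-1)·-2.3680) / (3) = -3.7893;  u ← (1−ω)·-2.4000 + ω·-3.7893 = -3.5114
  v: GS value = (-10 - (-2)·-3.5114) / (5) = -3.4046;  v ← (1−ω)·-2.3680 + ω·-3.4046 = -3.1973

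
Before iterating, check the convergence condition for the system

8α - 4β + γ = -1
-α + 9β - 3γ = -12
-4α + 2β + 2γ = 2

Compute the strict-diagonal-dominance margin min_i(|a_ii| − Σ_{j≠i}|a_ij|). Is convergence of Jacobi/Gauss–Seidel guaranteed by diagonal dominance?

row 1: |8| − (4+1) = 3
row 2: |9| − (1+3) = 5
row 3: |2| − (4+2) = -4
minimum over rows = -4 → not strictly diagonally dominant

-4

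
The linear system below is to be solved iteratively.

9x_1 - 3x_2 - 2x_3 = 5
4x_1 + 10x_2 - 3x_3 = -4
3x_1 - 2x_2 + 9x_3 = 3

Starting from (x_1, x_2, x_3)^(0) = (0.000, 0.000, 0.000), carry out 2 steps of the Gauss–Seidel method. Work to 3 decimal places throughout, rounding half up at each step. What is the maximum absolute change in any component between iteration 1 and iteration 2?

0.206

Iteration 1:
  x_1 = (5 - (-3)·0.000 - (-2)·0.000) / (9) = 0.556
  x_2 = (-4 - (4)·0.556 - (-3)·0.000) / (10) = -0.622
  x_3 = (3 - (3)·0.556 - (-2)·-0.622) / (9) = 0.010
Iteration 2:
  x_1 = (5 - (-3)·-0.622 - (-2)·0.010) / (9) = 0.350
  x_2 = (-4 - (4)·0.350 - (-3)·0.010) / (10) = -0.537
  x_3 = (3 - (3)·0.350 - (-2)·-0.537) / (9) = 0.097
Change: (-0.206, 0.085, 0.087) → max |·| = 0.206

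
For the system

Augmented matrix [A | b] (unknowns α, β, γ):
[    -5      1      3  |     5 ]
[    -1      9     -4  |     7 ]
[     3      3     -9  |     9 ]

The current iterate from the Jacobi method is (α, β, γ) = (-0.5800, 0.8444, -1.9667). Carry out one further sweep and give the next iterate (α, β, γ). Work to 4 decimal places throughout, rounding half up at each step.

One sweep:
  α = (5 - (1)·0.8444 - (3)·-1.9667) / (-5) = -2.0111
  β = (7 - (-1)·-0.5800 - (-4)·-1.9667) / (9) = -0.1608
  γ = (9 - (3)·-0.5800 - (3)·0.8444) / (-9) = -0.9119

(-2.0111, -0.1608, -0.9119)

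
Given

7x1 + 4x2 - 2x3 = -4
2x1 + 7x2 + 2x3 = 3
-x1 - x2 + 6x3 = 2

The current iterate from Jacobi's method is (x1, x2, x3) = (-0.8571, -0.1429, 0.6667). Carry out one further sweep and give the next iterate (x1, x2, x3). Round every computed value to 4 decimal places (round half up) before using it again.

(-0.2993, 0.4830, 0.1667)

One sweep:
  x1 = (-4 - (4)·-0.1429 - (-2)·0.6667) / (7) = -0.2993
  x2 = (3 - (2)·-0.8571 - (2)·0.6667) / (7) = 0.4830
  x3 = (2 - (-1)·-0.8571 - (-1)·-0.1429) / (6) = 0.1667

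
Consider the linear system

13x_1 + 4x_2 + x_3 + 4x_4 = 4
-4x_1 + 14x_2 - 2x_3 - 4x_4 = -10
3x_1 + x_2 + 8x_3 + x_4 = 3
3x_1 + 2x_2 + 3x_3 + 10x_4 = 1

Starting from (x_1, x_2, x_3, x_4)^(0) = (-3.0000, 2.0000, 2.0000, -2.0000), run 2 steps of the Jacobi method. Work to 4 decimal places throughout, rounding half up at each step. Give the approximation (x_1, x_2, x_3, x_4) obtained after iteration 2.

Iteration 1:
  x_1 = (4 - (4)·2.0000 - (1)·2.0000 - (4)·-2.0000) / (13) = 0.1538
  x_2 = (-10 - (-4)·-3.0000 - (-2)·2.0000 - (-4)·-2.0000) / (14) = -1.8571
  x_3 = (3 - (3)·-3.0000 - (1)·2.0000 - (1)·-2.0000) / (8) = 1.5000
  x_4 = (1 - (3)·-3.0000 - (2)·2.0000 - (3)·2.0000) / (10) = 0.0000
Iteration 2:
  x_1 = (4 - (4)·-1.8571 - (1)·1.5000 - (4)·0.0000) / (13) = 0.7637
  x_2 = (-10 - (-4)·0.1538 - (-2)·1.5000 - (-4)·0.0000) / (14) = -0.4561
  x_3 = (3 - (3)·0.1538 - (1)·-1.8571 - (1)·0.0000) / (8) = 0.5495
  x_4 = (1 - (3)·0.1538 - (2)·-1.8571 - (3)·1.5000) / (10) = -0.0247

(0.7637, -0.4561, 0.5495, -0.0247)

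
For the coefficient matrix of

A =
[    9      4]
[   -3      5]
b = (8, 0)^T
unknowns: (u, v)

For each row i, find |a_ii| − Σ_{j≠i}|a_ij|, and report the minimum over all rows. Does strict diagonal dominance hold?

2

row 1: |9| − (4) = 5
row 2: |5| − (3) = 2
minimum over rows = 2 → strictly diagonally dominant (convergence guaranteed)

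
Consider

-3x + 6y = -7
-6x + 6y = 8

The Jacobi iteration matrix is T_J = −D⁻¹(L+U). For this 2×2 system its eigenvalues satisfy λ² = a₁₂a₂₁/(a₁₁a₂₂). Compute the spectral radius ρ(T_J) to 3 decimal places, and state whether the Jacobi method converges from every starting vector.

1.414

a₁₂a₂₁/(a₁₁a₂₂) = (6)·(-6) / ((-3)·(6)) = 2.000000
ρ = √|2.000000| = √2.000000 = 1.414
ρ > 1, so Jacobi diverges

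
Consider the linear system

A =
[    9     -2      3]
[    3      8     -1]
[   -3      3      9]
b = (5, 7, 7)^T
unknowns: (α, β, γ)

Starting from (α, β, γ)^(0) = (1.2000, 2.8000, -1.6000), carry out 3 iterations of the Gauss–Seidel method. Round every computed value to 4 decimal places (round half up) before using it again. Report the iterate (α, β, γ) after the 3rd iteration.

Iteration 1:
  α = (5 - (-2)·2.8000 - (3)·-1.6000) / (9) = 1.7111
  β = (7 - (3)·1.7111 - (-1)·-1.6000) / (8) = 0.0333
  γ = (7 - (-3)·1.7111 - (3)·0.0333) / (9) = 1.3370
Iteration 2:
  α = (5 - (-2)·0.0333 - (3)·1.3370) / (9) = 0.1173
  β = (7 - (3)·0.1173 - (-1)·1.3370) / (8) = 0.9981
  γ = (7 - (-3)·0.1173 - (3)·0.9981) / (9) = 0.4842
Iteration 3:
  α = (5 - (-2)·0.9981 - (3)·0.4842) / (9) = 0.6160
  β = (7 - (3)·0.6160 - (-1)·0.4842) / (8) = 0.7045
  γ = (7 - (-3)·0.6160 - (3)·0.7045) / (9) = 0.7483

(0.6160, 0.7045, 0.7483)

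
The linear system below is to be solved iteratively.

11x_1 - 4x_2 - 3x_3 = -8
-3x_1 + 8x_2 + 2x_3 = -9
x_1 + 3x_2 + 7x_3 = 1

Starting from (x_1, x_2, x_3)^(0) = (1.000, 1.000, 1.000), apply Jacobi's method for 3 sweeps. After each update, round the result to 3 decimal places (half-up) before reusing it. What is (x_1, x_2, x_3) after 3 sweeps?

(-0.951, -1.724, 0.766)

Iteration 1:
  x_1 = (-8 - (-4)·1.000 - (-3)·1.000) / (11) = -0.091
  x_2 = (-9 - (-3)·1.000 - (2)·1.000) / (8) = -1.000
  x_3 = (1 - (1)·1.000 - (3)·1.000) / (7) = -0.429
Iteration 2:
  x_1 = (-8 - (-4)·-1.000 - (-3)·-0.429) / (11) = -1.208
  x_2 = (-9 - (-3)·-0.091 - (2)·-0.429) / (8) = -1.052
  x_3 = (1 - (1)·-0.091 - (3)·-1.000) / (7) = 0.584
Iteration 3:
  x_1 = (-8 - (-4)·-1.052 - (-3)·0.584) / (11) = -0.951
  x_2 = (-9 - (-3)·-1.208 - (2)·0.584) / (8) = -1.724
  x_3 = (1 - (1)·-1.208 - (3)·-1.052) / (7) = 0.766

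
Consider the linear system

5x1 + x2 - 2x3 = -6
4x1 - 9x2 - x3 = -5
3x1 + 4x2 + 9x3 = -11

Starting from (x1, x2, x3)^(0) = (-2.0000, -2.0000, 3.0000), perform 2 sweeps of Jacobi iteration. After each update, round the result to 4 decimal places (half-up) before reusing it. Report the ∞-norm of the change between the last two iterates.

Iteration 1:
  x1 = (-6 - (1)·-2.0000 - (-2)·3.0000) / (5) = 0.4000
  x2 = (-5 - (4)·-2.0000 - (-1)·3.0000) / (-9) = -0.6667
  x3 = (-11 - (3)·-2.0000 - (4)·-2.0000) / (9) = 0.3333
Iteration 2:
  x1 = (-6 - (1)·-0.6667 - (-2)·0.3333) / (5) = -0.9333
  x2 = (-5 - (4)·0.4000 - (-1)·0.3333) / (-9) = 0.6963
  x3 = (-11 - (3)·0.4000 - (4)·-0.6667) / (9) = -1.0592
Change: (-1.3333, 1.3630, -1.3925) → max |·| = 1.3925

1.3925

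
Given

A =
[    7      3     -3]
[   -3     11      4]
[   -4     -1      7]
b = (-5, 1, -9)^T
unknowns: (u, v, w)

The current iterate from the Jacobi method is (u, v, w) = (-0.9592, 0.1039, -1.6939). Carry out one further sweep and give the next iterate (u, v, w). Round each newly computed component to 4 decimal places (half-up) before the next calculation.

One sweep:
  u = (-5 - (3)·0.1039 - (-3)·-1.6939) / (7) = -1.4848
  v = (1 - (-3)·-0.9592 - (4)·-1.6939) / (11) = 0.4453
  w = (-9 - (-4)·-0.9592 - (-1)·0.1039) / (7) = -1.8190

(-1.4848, 0.4453, -1.8190)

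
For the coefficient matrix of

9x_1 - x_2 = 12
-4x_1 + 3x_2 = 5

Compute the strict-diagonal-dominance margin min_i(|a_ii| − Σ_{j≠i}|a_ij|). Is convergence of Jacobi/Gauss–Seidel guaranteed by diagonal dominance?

row 1: |9| − (1) = 8
row 2: |3| − (4) = -1
minimum over rows = -1 → not strictly diagonally dominant

-1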